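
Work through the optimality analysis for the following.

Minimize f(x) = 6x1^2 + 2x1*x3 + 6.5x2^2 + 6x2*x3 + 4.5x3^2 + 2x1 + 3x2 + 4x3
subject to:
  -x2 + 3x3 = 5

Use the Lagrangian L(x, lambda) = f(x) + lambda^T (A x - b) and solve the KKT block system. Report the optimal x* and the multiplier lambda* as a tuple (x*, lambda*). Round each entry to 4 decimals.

Form the Lagrangian:
  L(x, lambda) = (1/2) x^T Q x + c^T x + lambda^T (A x - b)
Stationarity (grad_x L = 0): Q x + c + A^T lambda = 0.
Primal feasibility: A x = b.

This gives the KKT block system:
  [ Q   A^T ] [ x     ]   [-c ]
  [ A    0  ] [ lambda ] = [ b ]

Solving the linear system:
  x*      = (-0.3856, -1.0598, 1.3134)
  lambda* = (-2.8969)
  f(x*)   = 7.8938

x* = (-0.3856, -1.0598, 1.3134), lambda* = (-2.8969)


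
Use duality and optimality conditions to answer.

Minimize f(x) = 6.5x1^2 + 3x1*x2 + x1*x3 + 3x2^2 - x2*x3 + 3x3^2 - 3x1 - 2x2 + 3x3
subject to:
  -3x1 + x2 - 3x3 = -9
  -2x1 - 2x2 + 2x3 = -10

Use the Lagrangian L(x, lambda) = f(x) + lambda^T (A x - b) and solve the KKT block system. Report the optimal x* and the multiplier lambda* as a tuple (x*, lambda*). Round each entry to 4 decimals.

Form the Lagrangian:
  L(x, lambda) = (1/2) x^T Q x + c^T x + lambda^T (A x - b)
Stationarity (grad_x L = 0): Q x + c + A^T lambda = 0.
Primal feasibility: A x = b.

This gives the KKT block system:
  [ Q   A^T ] [ x     ]   [-c ]
  [ A    0  ] [ lambda ] = [ b ]

Solving the linear system:
  x*      = (3.7719, 0.6842, -0.5439)
  lambda* = (8.3947, 11.1798)
  f(x*)   = 86.5175

x* = (3.7719, 0.6842, -0.5439), lambda* = (8.3947, 11.1798)


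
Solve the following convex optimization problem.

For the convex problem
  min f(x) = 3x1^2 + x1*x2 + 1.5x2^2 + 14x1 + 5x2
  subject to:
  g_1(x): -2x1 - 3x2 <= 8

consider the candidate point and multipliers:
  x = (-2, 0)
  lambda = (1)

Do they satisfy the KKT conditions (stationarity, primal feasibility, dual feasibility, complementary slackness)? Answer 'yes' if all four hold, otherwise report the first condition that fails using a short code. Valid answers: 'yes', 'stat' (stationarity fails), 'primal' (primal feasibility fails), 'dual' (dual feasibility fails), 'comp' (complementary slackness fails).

Gradient of f: grad f(x) = Q x + c = (2, 3)
Constraint values g_i(x) = a_i^T x - b_i:
  g_1((-2, 0)) = -4
Stationarity residual: grad f(x) + sum_i lambda_i a_i = (0, 0)
  -> stationarity OK
Primal feasibility (all g_i <= 0): OK
Dual feasibility (all lambda_i >= 0): OK
Complementary slackness (lambda_i * g_i(x) = 0 for all i): FAILS

Verdict: the first failing condition is complementary_slackness -> comp.

comp


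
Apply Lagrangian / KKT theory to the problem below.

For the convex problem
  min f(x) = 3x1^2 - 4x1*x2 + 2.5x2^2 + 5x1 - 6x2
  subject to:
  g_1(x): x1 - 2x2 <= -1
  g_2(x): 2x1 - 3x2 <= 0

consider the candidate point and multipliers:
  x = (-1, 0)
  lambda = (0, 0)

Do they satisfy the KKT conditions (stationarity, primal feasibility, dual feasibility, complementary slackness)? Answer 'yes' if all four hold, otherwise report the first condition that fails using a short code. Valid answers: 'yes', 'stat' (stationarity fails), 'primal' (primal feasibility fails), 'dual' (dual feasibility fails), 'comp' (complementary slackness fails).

Gradient of f: grad f(x) = Q x + c = (-1, -2)
Constraint values g_i(x) = a_i^T x - b_i:
  g_1((-1, 0)) = 0
  g_2((-1, 0)) = -2
Stationarity residual: grad f(x) + sum_i lambda_i a_i = (-1, -2)
  -> stationarity FAILS
Primal feasibility (all g_i <= 0): OK
Dual feasibility (all lambda_i >= 0): OK
Complementary slackness (lambda_i * g_i(x) = 0 for all i): OK

Verdict: the first failing condition is stationarity -> stat.

stat


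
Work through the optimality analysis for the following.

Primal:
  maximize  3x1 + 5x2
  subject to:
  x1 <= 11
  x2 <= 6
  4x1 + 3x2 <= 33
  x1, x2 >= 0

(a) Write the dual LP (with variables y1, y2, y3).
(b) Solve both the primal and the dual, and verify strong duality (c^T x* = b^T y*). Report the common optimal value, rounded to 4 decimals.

The standard primal-dual pair for 'max c^T x s.t. A x <= b, x >= 0' is:
  Dual:  min b^T y  s.t.  A^T y >= c,  y >= 0.

So the dual LP is:
  minimize  11y1 + 6y2 + 33y3
  subject to:
    y1 + 4y3 >= 3
    y2 + 3y3 >= 5
    y1, y2, y3 >= 0

Solving the primal: x* = (3.75, 6).
  primal value c^T x* = 41.25.
Solving the dual: y* = (0, 2.75, 0.75).
  dual value b^T y* = 41.25.
Strong duality: c^T x* = b^T y*. Confirmed.

41.25


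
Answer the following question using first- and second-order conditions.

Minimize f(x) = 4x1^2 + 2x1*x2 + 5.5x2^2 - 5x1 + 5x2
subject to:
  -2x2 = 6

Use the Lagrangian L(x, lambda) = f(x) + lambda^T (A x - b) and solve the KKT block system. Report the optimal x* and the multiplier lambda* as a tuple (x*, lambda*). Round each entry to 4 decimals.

Form the Lagrangian:
  L(x, lambda) = (1/2) x^T Q x + c^T x + lambda^T (A x - b)
Stationarity (grad_x L = 0): Q x + c + A^T lambda = 0.
Primal feasibility: A x = b.

This gives the KKT block system:
  [ Q   A^T ] [ x     ]   [-c ]
  [ A    0  ] [ lambda ] = [ b ]

Solving the linear system:
  x*      = (1.375, -3)
  lambda* = (-12.625)
  f(x*)   = 26.9375

x* = (1.375, -3), lambda* = (-12.625)


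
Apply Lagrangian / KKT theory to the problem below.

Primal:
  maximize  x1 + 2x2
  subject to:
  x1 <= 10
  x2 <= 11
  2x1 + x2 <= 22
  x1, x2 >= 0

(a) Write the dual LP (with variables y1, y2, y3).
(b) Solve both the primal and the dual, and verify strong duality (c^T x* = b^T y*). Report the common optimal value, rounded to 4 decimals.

The standard primal-dual pair for 'max c^T x s.t. A x <= b, x >= 0' is:
  Dual:  min b^T y  s.t.  A^T y >= c,  y >= 0.

So the dual LP is:
  minimize  10y1 + 11y2 + 22y3
  subject to:
    y1 + 2y3 >= 1
    y2 + y3 >= 2
    y1, y2, y3 >= 0

Solving the primal: x* = (5.5, 11).
  primal value c^T x* = 27.5.
Solving the dual: y* = (0, 1.5, 0.5).
  dual value b^T y* = 27.5.
Strong duality: c^T x* = b^T y*. Confirmed.

27.5


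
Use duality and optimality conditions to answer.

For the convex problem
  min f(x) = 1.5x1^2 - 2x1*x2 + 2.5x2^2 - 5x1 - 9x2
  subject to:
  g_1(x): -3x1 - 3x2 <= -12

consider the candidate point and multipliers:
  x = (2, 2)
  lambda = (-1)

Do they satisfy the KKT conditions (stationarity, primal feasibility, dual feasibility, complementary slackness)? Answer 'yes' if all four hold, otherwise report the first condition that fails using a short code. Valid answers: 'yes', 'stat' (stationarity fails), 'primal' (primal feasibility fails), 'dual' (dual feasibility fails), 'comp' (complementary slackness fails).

Gradient of f: grad f(x) = Q x + c = (-3, -3)
Constraint values g_i(x) = a_i^T x - b_i:
  g_1((2, 2)) = 0
Stationarity residual: grad f(x) + sum_i lambda_i a_i = (0, 0)
  -> stationarity OK
Primal feasibility (all g_i <= 0): OK
Dual feasibility (all lambda_i >= 0): FAILS
Complementary slackness (lambda_i * g_i(x) = 0 for all i): OK

Verdict: the first failing condition is dual_feasibility -> dual.

dual


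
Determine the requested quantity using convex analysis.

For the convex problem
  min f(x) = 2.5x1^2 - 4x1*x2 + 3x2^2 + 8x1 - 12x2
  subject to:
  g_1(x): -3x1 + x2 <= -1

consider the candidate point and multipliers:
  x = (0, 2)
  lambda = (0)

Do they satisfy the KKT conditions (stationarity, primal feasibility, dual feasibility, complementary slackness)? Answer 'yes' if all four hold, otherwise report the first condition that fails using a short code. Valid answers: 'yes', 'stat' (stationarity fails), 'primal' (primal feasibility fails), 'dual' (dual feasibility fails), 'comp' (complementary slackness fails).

Gradient of f: grad f(x) = Q x + c = (0, 0)
Constraint values g_i(x) = a_i^T x - b_i:
  g_1((0, 2)) = 3
Stationarity residual: grad f(x) + sum_i lambda_i a_i = (0, 0)
  -> stationarity OK
Primal feasibility (all g_i <= 0): FAILS
Dual feasibility (all lambda_i >= 0): OK
Complementary slackness (lambda_i * g_i(x) = 0 for all i): OK

Verdict: the first failing condition is primal_feasibility -> primal.

primal


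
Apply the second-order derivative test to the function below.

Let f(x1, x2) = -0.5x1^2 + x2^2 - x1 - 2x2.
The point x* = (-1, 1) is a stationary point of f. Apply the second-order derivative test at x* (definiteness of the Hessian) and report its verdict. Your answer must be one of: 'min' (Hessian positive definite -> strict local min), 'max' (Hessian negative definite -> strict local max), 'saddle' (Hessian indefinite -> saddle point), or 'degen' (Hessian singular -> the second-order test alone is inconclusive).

Compute the Hessian H = grad^2 f:
  H = [[-1, 0], [0, 2]]
Verify stationarity: grad f(x*) = H x* + g = (0, 0).
Eigenvalues of H: -1, 2.
Eigenvalues have mixed signs, so H is indefinite -> x* is a saddle point.

saddle


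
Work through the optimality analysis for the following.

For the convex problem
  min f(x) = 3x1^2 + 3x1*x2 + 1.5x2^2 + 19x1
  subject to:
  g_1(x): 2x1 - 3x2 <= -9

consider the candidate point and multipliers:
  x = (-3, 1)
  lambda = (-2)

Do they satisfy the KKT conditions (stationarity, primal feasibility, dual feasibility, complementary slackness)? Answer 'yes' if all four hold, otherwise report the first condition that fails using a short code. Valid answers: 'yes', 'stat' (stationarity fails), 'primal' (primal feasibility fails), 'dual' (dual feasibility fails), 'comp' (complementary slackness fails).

Gradient of f: grad f(x) = Q x + c = (4, -6)
Constraint values g_i(x) = a_i^T x - b_i:
  g_1((-3, 1)) = 0
Stationarity residual: grad f(x) + sum_i lambda_i a_i = (0, 0)
  -> stationarity OK
Primal feasibility (all g_i <= 0): OK
Dual feasibility (all lambda_i >= 0): FAILS
Complementary slackness (lambda_i * g_i(x) = 0 for all i): OK

Verdict: the first failing condition is dual_feasibility -> dual.

dual


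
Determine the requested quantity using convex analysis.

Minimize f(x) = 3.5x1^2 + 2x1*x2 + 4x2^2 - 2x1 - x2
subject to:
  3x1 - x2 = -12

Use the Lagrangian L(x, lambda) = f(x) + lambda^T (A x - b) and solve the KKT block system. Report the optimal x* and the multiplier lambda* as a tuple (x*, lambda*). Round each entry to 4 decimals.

Form the Lagrangian:
  L(x, lambda) = (1/2) x^T Q x + c^T x + lambda^T (A x - b)
Stationarity (grad_x L = 0): Q x + c + A^T lambda = 0.
Primal feasibility: A x = b.

This gives the KKT block system:
  [ Q   A^T ] [ x     ]   [-c ]
  [ A    0  ] [ lambda ] = [ b ]

Solving the linear system:
  x*      = (-3.3736, 1.8791)
  lambda* = (7.2857)
  f(x*)   = 46.1484

x* = (-3.3736, 1.8791), lambda* = (7.2857)


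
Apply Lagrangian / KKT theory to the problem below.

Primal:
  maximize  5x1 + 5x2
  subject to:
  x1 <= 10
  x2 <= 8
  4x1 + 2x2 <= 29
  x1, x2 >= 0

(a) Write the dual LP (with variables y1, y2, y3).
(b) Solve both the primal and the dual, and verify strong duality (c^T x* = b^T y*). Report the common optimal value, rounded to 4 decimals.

The standard primal-dual pair for 'max c^T x s.t. A x <= b, x >= 0' is:
  Dual:  min b^T y  s.t.  A^T y >= c,  y >= 0.

So the dual LP is:
  minimize  10y1 + 8y2 + 29y3
  subject to:
    y1 + 4y3 >= 5
    y2 + 2y3 >= 5
    y1, y2, y3 >= 0

Solving the primal: x* = (3.25, 8).
  primal value c^T x* = 56.25.
Solving the dual: y* = (0, 2.5, 1.25).
  dual value b^T y* = 56.25.
Strong duality: c^T x* = b^T y*. Confirmed.

56.25


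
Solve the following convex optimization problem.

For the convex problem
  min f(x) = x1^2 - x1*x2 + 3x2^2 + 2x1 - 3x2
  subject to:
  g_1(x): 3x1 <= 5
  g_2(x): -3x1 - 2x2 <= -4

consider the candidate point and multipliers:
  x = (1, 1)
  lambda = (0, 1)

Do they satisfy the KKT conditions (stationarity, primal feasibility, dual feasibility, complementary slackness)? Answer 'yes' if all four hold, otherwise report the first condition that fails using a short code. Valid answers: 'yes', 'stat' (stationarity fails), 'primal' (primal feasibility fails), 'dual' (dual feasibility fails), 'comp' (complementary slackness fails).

Gradient of f: grad f(x) = Q x + c = (3, 2)
Constraint values g_i(x) = a_i^T x - b_i:
  g_1((1, 1)) = -2
  g_2((1, 1)) = -1
Stationarity residual: grad f(x) + sum_i lambda_i a_i = (0, 0)
  -> stationarity OK
Primal feasibility (all g_i <= 0): OK
Dual feasibility (all lambda_i >= 0): OK
Complementary slackness (lambda_i * g_i(x) = 0 for all i): FAILS

Verdict: the first failing condition is complementary_slackness -> comp.

comp


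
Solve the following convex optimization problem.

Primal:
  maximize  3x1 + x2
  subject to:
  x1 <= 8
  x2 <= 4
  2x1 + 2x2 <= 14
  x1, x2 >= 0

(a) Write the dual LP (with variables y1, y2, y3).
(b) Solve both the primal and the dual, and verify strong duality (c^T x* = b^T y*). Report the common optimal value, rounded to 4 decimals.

The standard primal-dual pair for 'max c^T x s.t. A x <= b, x >= 0' is:
  Dual:  min b^T y  s.t.  A^T y >= c,  y >= 0.

So the dual LP is:
  minimize  8y1 + 4y2 + 14y3
  subject to:
    y1 + 2y3 >= 3
    y2 + 2y3 >= 1
    y1, y2, y3 >= 0

Solving the primal: x* = (7, 0).
  primal value c^T x* = 21.
Solving the dual: y* = (0, 0, 1.5).
  dual value b^T y* = 21.
Strong duality: c^T x* = b^T y*. Confirmed.

21


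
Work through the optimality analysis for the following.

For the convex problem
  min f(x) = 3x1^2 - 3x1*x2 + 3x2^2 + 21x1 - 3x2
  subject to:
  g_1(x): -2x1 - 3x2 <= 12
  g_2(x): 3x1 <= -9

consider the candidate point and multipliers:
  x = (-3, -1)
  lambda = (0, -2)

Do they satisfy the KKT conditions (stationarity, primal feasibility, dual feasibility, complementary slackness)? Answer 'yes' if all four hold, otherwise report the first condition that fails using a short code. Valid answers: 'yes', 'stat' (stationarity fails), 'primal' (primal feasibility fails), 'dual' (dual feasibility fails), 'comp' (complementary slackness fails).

Gradient of f: grad f(x) = Q x + c = (6, 0)
Constraint values g_i(x) = a_i^T x - b_i:
  g_1((-3, -1)) = -3
  g_2((-3, -1)) = 0
Stationarity residual: grad f(x) + sum_i lambda_i a_i = (0, 0)
  -> stationarity OK
Primal feasibility (all g_i <= 0): OK
Dual feasibility (all lambda_i >= 0): FAILS
Complementary slackness (lambda_i * g_i(x) = 0 for all i): OK

Verdict: the first failing condition is dual_feasibility -> dual.

dual


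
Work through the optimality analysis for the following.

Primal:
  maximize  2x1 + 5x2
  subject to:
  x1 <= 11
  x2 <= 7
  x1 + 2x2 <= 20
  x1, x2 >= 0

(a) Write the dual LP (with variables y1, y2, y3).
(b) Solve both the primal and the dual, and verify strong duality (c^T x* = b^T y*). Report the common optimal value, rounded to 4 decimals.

The standard primal-dual pair for 'max c^T x s.t. A x <= b, x >= 0' is:
  Dual:  min b^T y  s.t.  A^T y >= c,  y >= 0.

So the dual LP is:
  minimize  11y1 + 7y2 + 20y3
  subject to:
    y1 + y3 >= 2
    y2 + 2y3 >= 5
    y1, y2, y3 >= 0

Solving the primal: x* = (6, 7).
  primal value c^T x* = 47.
Solving the dual: y* = (0, 1, 2).
  dual value b^T y* = 47.
Strong duality: c^T x* = b^T y*. Confirmed.

47


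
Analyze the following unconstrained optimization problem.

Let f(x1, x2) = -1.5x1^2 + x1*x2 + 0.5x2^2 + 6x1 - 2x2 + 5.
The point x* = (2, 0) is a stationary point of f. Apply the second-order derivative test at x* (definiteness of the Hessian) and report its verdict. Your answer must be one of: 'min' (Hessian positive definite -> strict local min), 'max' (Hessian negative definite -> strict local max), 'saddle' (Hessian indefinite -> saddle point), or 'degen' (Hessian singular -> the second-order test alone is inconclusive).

Compute the Hessian H = grad^2 f:
  H = [[-3, 1], [1, 1]]
Verify stationarity: grad f(x*) = H x* + g = (0, 0).
Eigenvalues of H: -3.2361, 1.2361.
Eigenvalues have mixed signs, so H is indefinite -> x* is a saddle point.

saddle


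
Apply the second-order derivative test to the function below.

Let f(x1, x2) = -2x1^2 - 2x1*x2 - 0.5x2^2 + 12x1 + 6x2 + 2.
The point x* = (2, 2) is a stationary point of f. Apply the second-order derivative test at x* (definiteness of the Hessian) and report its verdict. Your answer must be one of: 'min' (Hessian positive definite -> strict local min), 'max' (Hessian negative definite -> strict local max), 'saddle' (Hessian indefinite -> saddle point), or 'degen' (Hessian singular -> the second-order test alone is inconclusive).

Compute the Hessian H = grad^2 f:
  H = [[-4, -2], [-2, -1]]
Verify stationarity: grad f(x*) = H x* + g = (0, 0).
Eigenvalues of H: -5, 0.
H has a zero eigenvalue (singular; negative semidefinite but not definite), so H is neither positive definite, negative definite, nor indefinite. The second-order test alone is inconclusive -> degen.
(Indeed, f is constant along the null direction of H through x*, so x* is not a strict local extremum.)

degen


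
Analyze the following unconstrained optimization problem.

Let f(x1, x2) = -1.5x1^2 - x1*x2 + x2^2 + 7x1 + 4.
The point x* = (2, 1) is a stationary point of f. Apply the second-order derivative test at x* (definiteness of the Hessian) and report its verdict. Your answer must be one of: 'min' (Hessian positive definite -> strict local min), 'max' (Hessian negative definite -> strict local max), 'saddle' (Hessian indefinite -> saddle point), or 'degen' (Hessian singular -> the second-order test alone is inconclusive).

Compute the Hessian H = grad^2 f:
  H = [[-3, -1], [-1, 2]]
Verify stationarity: grad f(x*) = H x* + g = (0, 0).
Eigenvalues of H: -3.1926, 2.1926.
Eigenvalues have mixed signs, so H is indefinite -> x* is a saddle point.

saddle


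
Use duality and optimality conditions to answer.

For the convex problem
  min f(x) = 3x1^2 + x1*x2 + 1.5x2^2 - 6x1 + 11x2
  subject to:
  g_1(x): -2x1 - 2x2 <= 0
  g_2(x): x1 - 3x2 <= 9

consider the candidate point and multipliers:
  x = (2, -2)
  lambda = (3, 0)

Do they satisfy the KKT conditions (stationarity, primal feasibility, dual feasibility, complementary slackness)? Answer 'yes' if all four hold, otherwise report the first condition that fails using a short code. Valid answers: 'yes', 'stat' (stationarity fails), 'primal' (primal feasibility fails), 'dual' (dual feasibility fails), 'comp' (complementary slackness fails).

Gradient of f: grad f(x) = Q x + c = (4, 7)
Constraint values g_i(x) = a_i^T x - b_i:
  g_1((2, -2)) = 0
  g_2((2, -2)) = -1
Stationarity residual: grad f(x) + sum_i lambda_i a_i = (-2, 1)
  -> stationarity FAILS
Primal feasibility (all g_i <= 0): OK
Dual feasibility (all lambda_i >= 0): OK
Complementary slackness (lambda_i * g_i(x) = 0 for all i): OK

Verdict: the first failing condition is stationarity -> stat.

stat


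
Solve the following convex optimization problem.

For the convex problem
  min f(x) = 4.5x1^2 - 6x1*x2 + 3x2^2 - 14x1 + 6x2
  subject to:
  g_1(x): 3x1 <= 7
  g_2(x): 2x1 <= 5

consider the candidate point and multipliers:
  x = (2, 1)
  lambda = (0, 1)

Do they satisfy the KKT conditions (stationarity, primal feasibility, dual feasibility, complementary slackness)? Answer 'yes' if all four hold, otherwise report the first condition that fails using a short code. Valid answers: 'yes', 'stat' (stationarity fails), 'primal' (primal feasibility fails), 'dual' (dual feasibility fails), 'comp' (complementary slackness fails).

Gradient of f: grad f(x) = Q x + c = (-2, 0)
Constraint values g_i(x) = a_i^T x - b_i:
  g_1((2, 1)) = -1
  g_2((2, 1)) = -1
Stationarity residual: grad f(x) + sum_i lambda_i a_i = (0, 0)
  -> stationarity OK
Primal feasibility (all g_i <= 0): OK
Dual feasibility (all lambda_i >= 0): OK
Complementary slackness (lambda_i * g_i(x) = 0 for all i): FAILS

Verdict: the first failing condition is complementary_slackness -> comp.

comp


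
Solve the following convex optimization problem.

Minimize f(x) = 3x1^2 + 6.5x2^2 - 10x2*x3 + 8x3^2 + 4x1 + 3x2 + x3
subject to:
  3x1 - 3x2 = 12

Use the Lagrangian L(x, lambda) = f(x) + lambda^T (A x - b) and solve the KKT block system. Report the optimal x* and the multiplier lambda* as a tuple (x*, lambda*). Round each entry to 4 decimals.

Form the Lagrangian:
  L(x, lambda) = (1/2) x^T Q x + c^T x + lambda^T (A x - b)
Stationarity (grad_x L = 0): Q x + c + A^T lambda = 0.
Primal feasibility: A x = b.

This gives the KKT block system:
  [ Q   A^T ] [ x     ]   [-c ]
  [ A    0  ] [ lambda ] = [ b ]

Solving the linear system:
  x*      = (1.5196, -2.4804, -1.6127)
  lambda* = (-4.3725)
  f(x*)   = 24.7475

x* = (1.5196, -2.4804, -1.6127), lambda* = (-4.3725)


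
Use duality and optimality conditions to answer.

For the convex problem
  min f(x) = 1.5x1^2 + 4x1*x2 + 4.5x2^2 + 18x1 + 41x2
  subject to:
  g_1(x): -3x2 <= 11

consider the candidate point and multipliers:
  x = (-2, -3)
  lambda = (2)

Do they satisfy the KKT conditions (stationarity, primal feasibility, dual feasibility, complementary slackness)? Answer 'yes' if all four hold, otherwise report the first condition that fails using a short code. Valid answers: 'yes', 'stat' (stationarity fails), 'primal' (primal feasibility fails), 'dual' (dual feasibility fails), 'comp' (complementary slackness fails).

Gradient of f: grad f(x) = Q x + c = (0, 6)
Constraint values g_i(x) = a_i^T x - b_i:
  g_1((-2, -3)) = -2
Stationarity residual: grad f(x) + sum_i lambda_i a_i = (0, 0)
  -> stationarity OK
Primal feasibility (all g_i <= 0): OK
Dual feasibility (all lambda_i >= 0): OK
Complementary slackness (lambda_i * g_i(x) = 0 for all i): FAILS

Verdict: the first failing condition is complementary_slackness -> comp.

comp


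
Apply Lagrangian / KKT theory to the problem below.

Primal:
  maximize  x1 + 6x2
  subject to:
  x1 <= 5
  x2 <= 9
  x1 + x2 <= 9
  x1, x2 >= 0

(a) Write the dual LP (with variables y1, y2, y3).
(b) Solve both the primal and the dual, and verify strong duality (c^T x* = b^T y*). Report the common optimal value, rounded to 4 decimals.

The standard primal-dual pair for 'max c^T x s.t. A x <= b, x >= 0' is:
  Dual:  min b^T y  s.t.  A^T y >= c,  y >= 0.

So the dual LP is:
  minimize  5y1 + 9y2 + 9y3
  subject to:
    y1 + y3 >= 1
    y2 + y3 >= 6
    y1, y2, y3 >= 0

Solving the primal: x* = (0, 9).
  primal value c^T x* = 54.
Solving the dual: y* = (0, 0, 6).
  dual value b^T y* = 54.
Strong duality: c^T x* = b^T y*. Confirmed.

54


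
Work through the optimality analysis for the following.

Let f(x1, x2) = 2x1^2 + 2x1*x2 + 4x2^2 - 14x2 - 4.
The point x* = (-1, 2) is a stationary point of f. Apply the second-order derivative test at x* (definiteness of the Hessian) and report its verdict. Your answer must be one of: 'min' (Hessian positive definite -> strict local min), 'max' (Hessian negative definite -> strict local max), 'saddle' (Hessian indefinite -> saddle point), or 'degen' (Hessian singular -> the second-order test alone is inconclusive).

Compute the Hessian H = grad^2 f:
  H = [[4, 2], [2, 8]]
Verify stationarity: grad f(x*) = H x* + g = (0, 0).
Eigenvalues of H: 3.1716, 8.8284.
Both eigenvalues > 0, so H is positive definite -> x* is a strict local min.

min


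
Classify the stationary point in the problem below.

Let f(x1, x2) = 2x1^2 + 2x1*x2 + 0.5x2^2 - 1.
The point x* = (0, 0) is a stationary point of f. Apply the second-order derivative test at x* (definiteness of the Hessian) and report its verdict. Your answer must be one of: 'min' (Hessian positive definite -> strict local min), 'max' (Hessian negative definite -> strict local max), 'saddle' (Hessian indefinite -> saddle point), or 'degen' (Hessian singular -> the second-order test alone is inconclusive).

Compute the Hessian H = grad^2 f:
  H = [[4, 2], [2, 1]]
Verify stationarity: grad f(x*) = H x* + g = (0, 0).
Eigenvalues of H: 0, 5.
H has a zero eigenvalue (singular; positive semidefinite but not definite), so H is neither positive definite, negative definite, nor indefinite. The second-order test alone is inconclusive -> degen.
(Indeed, f is constant along the null direction of H through x*, so x* is not a strict local extremum.)

degen


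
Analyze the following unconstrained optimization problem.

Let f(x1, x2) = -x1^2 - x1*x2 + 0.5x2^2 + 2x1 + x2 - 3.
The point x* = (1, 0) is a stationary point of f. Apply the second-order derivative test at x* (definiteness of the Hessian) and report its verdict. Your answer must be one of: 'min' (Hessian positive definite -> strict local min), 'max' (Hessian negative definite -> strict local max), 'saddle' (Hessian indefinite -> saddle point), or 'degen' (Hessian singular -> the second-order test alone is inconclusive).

Compute the Hessian H = grad^2 f:
  H = [[-2, -1], [-1, 1]]
Verify stationarity: grad f(x*) = H x* + g = (0, 0).
Eigenvalues of H: -2.3028, 1.3028.
Eigenvalues have mixed signs, so H is indefinite -> x* is a saddle point.

saddle


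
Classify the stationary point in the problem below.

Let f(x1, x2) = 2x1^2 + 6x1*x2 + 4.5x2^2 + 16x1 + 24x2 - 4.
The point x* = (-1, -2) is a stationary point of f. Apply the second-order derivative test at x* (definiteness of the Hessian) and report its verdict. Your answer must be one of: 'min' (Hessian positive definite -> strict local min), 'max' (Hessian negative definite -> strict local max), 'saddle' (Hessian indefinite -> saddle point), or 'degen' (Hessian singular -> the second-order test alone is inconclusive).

Compute the Hessian H = grad^2 f:
  H = [[4, 6], [6, 9]]
Verify stationarity: grad f(x*) = H x* + g = (0, 0).
Eigenvalues of H: 0, 13.
H has a zero eigenvalue (singular; positive semidefinite but not definite), so H is neither positive definite, negative definite, nor indefinite. The second-order test alone is inconclusive -> degen.
(Indeed, f is constant along the null direction of H through x*, so x* is not a strict local extremum.)

degen


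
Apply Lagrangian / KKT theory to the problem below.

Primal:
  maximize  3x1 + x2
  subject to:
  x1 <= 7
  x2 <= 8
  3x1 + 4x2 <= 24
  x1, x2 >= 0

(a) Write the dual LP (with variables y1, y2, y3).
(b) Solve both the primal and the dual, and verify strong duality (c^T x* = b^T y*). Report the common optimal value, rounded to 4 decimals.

The standard primal-dual pair for 'max c^T x s.t. A x <= b, x >= 0' is:
  Dual:  min b^T y  s.t.  A^T y >= c,  y >= 0.

So the dual LP is:
  minimize  7y1 + 8y2 + 24y3
  subject to:
    y1 + 3y3 >= 3
    y2 + 4y3 >= 1
    y1, y2, y3 >= 0

Solving the primal: x* = (7, 0.75).
  primal value c^T x* = 21.75.
Solving the dual: y* = (2.25, 0, 0.25).
  dual value b^T y* = 21.75.
Strong duality: c^T x* = b^T y*. Confirmed.

21.75


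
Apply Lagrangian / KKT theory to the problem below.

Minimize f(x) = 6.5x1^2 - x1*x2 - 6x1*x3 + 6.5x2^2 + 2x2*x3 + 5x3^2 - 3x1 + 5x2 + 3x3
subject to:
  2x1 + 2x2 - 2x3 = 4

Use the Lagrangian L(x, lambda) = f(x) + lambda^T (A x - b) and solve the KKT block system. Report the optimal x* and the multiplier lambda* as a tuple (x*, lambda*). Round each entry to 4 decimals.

Form the Lagrangian:
  L(x, lambda) = (1/2) x^T Q x + c^T x + lambda^T (A x - b)
Stationarity (grad_x L = 0): Q x + c + A^T lambda = 0.
Primal feasibility: A x = b.

This gives the KKT block system:
  [ Q   A^T ] [ x     ]   [-c ]
  [ A    0  ] [ lambda ] = [ b ]

Solving the linear system:
  x*      = (0.5, 0.5, -1)
  lambda* = (-4.5)
  f(x*)   = 8

x* = (0.5, 0.5, -1), lambda* = (-4.5)


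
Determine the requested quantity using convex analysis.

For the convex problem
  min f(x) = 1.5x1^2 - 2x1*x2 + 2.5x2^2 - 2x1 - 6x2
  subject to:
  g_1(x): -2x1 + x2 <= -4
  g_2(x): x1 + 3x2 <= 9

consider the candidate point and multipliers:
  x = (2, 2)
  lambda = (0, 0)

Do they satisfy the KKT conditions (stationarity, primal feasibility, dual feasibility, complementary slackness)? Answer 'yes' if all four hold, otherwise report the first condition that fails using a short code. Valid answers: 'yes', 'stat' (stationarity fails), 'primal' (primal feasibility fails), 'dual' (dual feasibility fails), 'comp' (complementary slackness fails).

Gradient of f: grad f(x) = Q x + c = (0, 0)
Constraint values g_i(x) = a_i^T x - b_i:
  g_1((2, 2)) = 2
  g_2((2, 2)) = -1
Stationarity residual: grad f(x) + sum_i lambda_i a_i = (0, 0)
  -> stationarity OK
Primal feasibility (all g_i <= 0): FAILS
Dual feasibility (all lambda_i >= 0): OK
Complementary slackness (lambda_i * g_i(x) = 0 for all i): OK

Verdict: the first failing condition is primal_feasibility -> primal.

primal


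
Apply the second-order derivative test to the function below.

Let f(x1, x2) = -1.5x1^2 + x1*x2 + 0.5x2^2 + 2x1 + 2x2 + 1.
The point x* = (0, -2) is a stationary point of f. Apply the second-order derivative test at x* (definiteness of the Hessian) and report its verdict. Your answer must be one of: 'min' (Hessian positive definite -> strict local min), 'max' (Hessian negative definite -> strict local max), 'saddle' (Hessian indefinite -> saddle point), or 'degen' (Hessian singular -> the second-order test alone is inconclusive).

Compute the Hessian H = grad^2 f:
  H = [[-3, 1], [1, 1]]
Verify stationarity: grad f(x*) = H x* + g = (0, 0).
Eigenvalues of H: -3.2361, 1.2361.
Eigenvalues have mixed signs, so H is indefinite -> x* is a saddle point.

saddle


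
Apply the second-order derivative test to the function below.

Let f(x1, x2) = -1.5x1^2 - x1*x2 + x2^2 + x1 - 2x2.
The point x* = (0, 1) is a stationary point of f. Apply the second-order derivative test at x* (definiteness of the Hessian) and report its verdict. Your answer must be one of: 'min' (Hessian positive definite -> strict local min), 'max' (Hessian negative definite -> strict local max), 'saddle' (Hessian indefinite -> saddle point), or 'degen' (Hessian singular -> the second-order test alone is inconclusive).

Compute the Hessian H = grad^2 f:
  H = [[-3, -1], [-1, 2]]
Verify stationarity: grad f(x*) = H x* + g = (0, 0).
Eigenvalues of H: -3.1926, 2.1926.
Eigenvalues have mixed signs, so H is indefinite -> x* is a saddle point.

saddle


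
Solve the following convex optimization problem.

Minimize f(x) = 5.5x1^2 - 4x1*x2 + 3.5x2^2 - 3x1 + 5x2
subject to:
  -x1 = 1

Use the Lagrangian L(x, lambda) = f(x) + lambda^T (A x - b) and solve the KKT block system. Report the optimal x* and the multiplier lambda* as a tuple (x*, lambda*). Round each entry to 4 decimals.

Form the Lagrangian:
  L(x, lambda) = (1/2) x^T Q x + c^T x + lambda^T (A x - b)
Stationarity (grad_x L = 0): Q x + c + A^T lambda = 0.
Primal feasibility: A x = b.

This gives the KKT block system:
  [ Q   A^T ] [ x     ]   [-c ]
  [ A    0  ] [ lambda ] = [ b ]

Solving the linear system:
  x*      = (-1, -1.2857)
  lambda* = (-8.8571)
  f(x*)   = 2.7143

x* = (-1, -1.2857), lambda* = (-8.8571)


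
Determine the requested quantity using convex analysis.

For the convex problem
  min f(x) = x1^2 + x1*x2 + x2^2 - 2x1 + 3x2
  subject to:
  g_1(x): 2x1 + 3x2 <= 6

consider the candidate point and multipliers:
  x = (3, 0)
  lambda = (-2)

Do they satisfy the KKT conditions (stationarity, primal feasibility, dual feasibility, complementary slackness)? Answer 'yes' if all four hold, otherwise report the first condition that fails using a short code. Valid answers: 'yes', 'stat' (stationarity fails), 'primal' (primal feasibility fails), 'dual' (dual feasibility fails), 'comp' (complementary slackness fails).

Gradient of f: grad f(x) = Q x + c = (4, 6)
Constraint values g_i(x) = a_i^T x - b_i:
  g_1((3, 0)) = 0
Stationarity residual: grad f(x) + sum_i lambda_i a_i = (0, 0)
  -> stationarity OK
Primal feasibility (all g_i <= 0): OK
Dual feasibility (all lambda_i >= 0): FAILS
Complementary slackness (lambda_i * g_i(x) = 0 for all i): OK

Verdict: the first failing condition is dual_feasibility -> dual.

dual


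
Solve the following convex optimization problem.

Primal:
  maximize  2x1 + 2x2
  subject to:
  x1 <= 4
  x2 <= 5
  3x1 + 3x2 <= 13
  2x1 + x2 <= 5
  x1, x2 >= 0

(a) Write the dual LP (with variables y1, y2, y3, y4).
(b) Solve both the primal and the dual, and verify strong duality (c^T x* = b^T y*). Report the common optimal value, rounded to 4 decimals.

The standard primal-dual pair for 'max c^T x s.t. A x <= b, x >= 0' is:
  Dual:  min b^T y  s.t.  A^T y >= c,  y >= 0.

So the dual LP is:
  minimize  4y1 + 5y2 + 13y3 + 5y4
  subject to:
    y1 + 3y3 + 2y4 >= 2
    y2 + 3y3 + y4 >= 2
    y1, y2, y3, y4 >= 0

Solving the primal: x* = (0.6667, 3.6667).
  primal value c^T x* = 8.6667.
Solving the dual: y* = (0, 0, 0.6667, 0).
  dual value b^T y* = 8.6667.
Strong duality: c^T x* = b^T y*. Confirmed.

8.6667


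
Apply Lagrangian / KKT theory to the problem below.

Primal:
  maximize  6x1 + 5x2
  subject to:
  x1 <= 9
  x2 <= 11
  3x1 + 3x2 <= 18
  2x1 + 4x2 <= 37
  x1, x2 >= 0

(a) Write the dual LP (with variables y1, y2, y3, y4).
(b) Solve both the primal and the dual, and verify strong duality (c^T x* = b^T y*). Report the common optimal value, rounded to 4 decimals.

The standard primal-dual pair for 'max c^T x s.t. A x <= b, x >= 0' is:
  Dual:  min b^T y  s.t.  A^T y >= c,  y >= 0.

So the dual LP is:
  minimize  9y1 + 11y2 + 18y3 + 37y4
  subject to:
    y1 + 3y3 + 2y4 >= 6
    y2 + 3y3 + 4y4 >= 5
    y1, y2, y3, y4 >= 0

Solving the primal: x* = (6, 0).
  primal value c^T x* = 36.
Solving the dual: y* = (0, 0, 2, 0).
  dual value b^T y* = 36.
Strong duality: c^T x* = b^T y*. Confirmed.

36


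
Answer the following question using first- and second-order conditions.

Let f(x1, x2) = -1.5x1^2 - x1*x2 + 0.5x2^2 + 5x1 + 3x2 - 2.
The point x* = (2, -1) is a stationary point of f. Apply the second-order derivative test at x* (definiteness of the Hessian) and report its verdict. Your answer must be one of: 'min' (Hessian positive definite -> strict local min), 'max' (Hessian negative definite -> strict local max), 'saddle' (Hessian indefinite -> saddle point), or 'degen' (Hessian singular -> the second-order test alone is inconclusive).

Compute the Hessian H = grad^2 f:
  H = [[-3, -1], [-1, 1]]
Verify stationarity: grad f(x*) = H x* + g = (0, 0).
Eigenvalues of H: -3.2361, 1.2361.
Eigenvalues have mixed signs, so H is indefinite -> x* is a saddle point.

saddle


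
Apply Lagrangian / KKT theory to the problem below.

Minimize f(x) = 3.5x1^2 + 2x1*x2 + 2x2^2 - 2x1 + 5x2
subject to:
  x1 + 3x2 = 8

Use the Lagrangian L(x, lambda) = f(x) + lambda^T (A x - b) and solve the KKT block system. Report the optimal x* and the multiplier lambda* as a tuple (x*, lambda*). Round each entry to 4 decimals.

Form the Lagrangian:
  L(x, lambda) = (1/2) x^T Q x + c^T x + lambda^T (A x - b)
Stationarity (grad_x L = 0): Q x + c + A^T lambda = 0.
Primal feasibility: A x = b.

This gives the KKT block system:
  [ Q   A^T ] [ x     ]   [-c ]
  [ A    0  ] [ lambda ] = [ b ]

Solving the linear system:
  x*      = (0.3091, 2.5636)
  lambda* = (-5.2909)
  f(x*)   = 27.2636

x* = (0.3091, 2.5636), lambda* = (-5.2909)


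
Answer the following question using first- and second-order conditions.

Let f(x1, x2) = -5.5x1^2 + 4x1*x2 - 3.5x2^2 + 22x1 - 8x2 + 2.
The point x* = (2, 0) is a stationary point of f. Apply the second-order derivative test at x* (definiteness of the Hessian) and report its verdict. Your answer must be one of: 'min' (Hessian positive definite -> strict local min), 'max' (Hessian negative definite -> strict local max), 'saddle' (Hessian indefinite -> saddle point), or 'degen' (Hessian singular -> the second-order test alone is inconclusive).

Compute the Hessian H = grad^2 f:
  H = [[-11, 4], [4, -7]]
Verify stationarity: grad f(x*) = H x* + g = (0, 0).
Eigenvalues of H: -13.4721, -4.5279.
Both eigenvalues < 0, so H is negative definite -> x* is a strict local max.

max


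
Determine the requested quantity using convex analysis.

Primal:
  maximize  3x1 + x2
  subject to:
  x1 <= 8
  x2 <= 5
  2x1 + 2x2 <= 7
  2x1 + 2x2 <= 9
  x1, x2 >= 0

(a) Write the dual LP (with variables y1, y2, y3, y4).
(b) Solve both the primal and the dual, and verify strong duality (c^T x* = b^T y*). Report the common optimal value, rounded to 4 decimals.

The standard primal-dual pair for 'max c^T x s.t. A x <= b, x >= 0' is:
  Dual:  min b^T y  s.t.  A^T y >= c,  y >= 0.

So the dual LP is:
  minimize  8y1 + 5y2 + 7y3 + 9y4
  subject to:
    y1 + 2y3 + 2y4 >= 3
    y2 + 2y3 + 2y4 >= 1
    y1, y2, y3, y4 >= 0

Solving the primal: x* = (3.5, 0).
  primal value c^T x* = 10.5.
Solving the dual: y* = (0, 0, 1.5, 0).
  dual value b^T y* = 10.5.
Strong duality: c^T x* = b^T y*. Confirmed.

10.5


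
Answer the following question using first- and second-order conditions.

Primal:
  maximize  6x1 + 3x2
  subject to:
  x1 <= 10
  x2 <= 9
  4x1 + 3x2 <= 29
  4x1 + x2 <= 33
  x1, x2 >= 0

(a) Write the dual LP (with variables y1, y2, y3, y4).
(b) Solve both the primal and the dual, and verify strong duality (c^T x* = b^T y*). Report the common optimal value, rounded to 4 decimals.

The standard primal-dual pair for 'max c^T x s.t. A x <= b, x >= 0' is:
  Dual:  min b^T y  s.t.  A^T y >= c,  y >= 0.

So the dual LP is:
  minimize  10y1 + 9y2 + 29y3 + 33y4
  subject to:
    y1 + 4y3 + 4y4 >= 6
    y2 + 3y3 + y4 >= 3
    y1, y2, y3, y4 >= 0

Solving the primal: x* = (7.25, 0).
  primal value c^T x* = 43.5.
Solving the dual: y* = (0, 0, 1.5, 0).
  dual value b^T y* = 43.5.
Strong duality: c^T x* = b^T y*. Confirmed.

43.5


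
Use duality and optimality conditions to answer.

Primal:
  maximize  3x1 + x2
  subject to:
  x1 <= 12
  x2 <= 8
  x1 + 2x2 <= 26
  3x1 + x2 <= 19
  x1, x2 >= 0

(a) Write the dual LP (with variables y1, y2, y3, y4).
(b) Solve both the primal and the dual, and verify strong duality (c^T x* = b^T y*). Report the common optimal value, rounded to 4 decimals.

The standard primal-dual pair for 'max c^T x s.t. A x <= b, x >= 0' is:
  Dual:  min b^T y  s.t.  A^T y >= c,  y >= 0.

So the dual LP is:
  minimize  12y1 + 8y2 + 26y3 + 19y4
  subject to:
    y1 + y3 + 3y4 >= 3
    y2 + 2y3 + y4 >= 1
    y1, y2, y3, y4 >= 0

Solving the primal: x* = (6.3333, 0).
  primal value c^T x* = 19.
Solving the dual: y* = (0, 0, 0, 1).
  dual value b^T y* = 19.
Strong duality: c^T x* = b^T y*. Confirmed.

19


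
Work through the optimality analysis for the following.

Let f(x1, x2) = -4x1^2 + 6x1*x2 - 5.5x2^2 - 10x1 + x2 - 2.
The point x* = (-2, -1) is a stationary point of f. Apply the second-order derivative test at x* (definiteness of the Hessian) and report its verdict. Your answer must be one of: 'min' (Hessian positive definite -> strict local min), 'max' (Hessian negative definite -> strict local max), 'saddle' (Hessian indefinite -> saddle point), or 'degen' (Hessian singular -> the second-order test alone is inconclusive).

Compute the Hessian H = grad^2 f:
  H = [[-8, 6], [6, -11]]
Verify stationarity: grad f(x*) = H x* + g = (0, 0).
Eigenvalues of H: -15.6847, -3.3153.
Both eigenvalues < 0, so H is negative definite -> x* is a strict local max.

max


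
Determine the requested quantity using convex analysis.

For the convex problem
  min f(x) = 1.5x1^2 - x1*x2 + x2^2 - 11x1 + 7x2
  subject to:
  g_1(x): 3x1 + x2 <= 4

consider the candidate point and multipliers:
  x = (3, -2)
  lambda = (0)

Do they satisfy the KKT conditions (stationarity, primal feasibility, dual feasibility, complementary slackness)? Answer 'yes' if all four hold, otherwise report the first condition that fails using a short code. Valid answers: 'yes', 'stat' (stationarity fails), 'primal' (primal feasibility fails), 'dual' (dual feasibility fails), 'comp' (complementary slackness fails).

Gradient of f: grad f(x) = Q x + c = (0, 0)
Constraint values g_i(x) = a_i^T x - b_i:
  g_1((3, -2)) = 3
Stationarity residual: grad f(x) + sum_i lambda_i a_i = (0, 0)
  -> stationarity OK
Primal feasibility (all g_i <= 0): FAILS
Dual feasibility (all lambda_i >= 0): OK
Complementary slackness (lambda_i * g_i(x) = 0 for all i): OK

Verdict: the first failing condition is primal_feasibility -> primal.

primal


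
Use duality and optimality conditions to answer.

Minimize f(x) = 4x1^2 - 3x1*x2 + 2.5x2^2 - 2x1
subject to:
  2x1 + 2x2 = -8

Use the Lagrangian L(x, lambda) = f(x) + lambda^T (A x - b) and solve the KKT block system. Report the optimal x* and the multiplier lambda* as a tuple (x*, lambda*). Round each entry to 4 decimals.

Form the Lagrangian:
  L(x, lambda) = (1/2) x^T Q x + c^T x + lambda^T (A x - b)
Stationarity (grad_x L = 0): Q x + c + A^T lambda = 0.
Primal feasibility: A x = b.

This gives the KKT block system:
  [ Q   A^T ] [ x     ]   [-c ]
  [ A    0  ] [ lambda ] = [ b ]

Solving the linear system:
  x*      = (-1.5789, -2.4211)
  lambda* = (3.6842)
  f(x*)   = 16.3158

x* = (-1.5789, -2.4211), lambda* = (3.6842)
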